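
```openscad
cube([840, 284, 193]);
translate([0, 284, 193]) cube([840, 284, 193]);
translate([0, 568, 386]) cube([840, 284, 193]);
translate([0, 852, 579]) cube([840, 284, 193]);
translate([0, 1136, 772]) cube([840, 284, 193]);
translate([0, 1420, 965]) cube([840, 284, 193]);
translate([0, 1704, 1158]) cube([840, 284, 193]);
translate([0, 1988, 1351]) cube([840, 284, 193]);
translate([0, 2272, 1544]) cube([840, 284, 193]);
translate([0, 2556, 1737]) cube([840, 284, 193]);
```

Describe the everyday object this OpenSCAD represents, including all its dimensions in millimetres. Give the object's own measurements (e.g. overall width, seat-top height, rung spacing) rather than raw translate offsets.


A straight staircase of 10 solid steps. Each step is 840 mm wide (x), 284 mm deep (y, the going) and 193 mm tall (the rise). The first step rests on the floor; each subsequent step sits one going further in +y and one rise higher in +z, directly behind and above the previous step with no overlap.


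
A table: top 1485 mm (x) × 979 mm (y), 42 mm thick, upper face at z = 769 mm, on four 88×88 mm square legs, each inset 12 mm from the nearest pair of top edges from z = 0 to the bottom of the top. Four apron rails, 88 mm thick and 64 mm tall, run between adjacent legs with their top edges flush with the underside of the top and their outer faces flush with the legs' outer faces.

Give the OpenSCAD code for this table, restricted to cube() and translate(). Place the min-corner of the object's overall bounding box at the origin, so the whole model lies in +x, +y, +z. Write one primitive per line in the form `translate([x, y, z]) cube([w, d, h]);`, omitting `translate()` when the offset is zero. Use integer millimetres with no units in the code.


translate([0, 0, 727]) cube([1485, 979, 42]);
translate([12, 12, 0]) cube([88, 88, 727]);
translate([1385, 12, 0]) cube([88, 88, 727]);
translate([12, 879, 0]) cube([88, 88, 727]);
translate([1385, 879, 0]) cube([88, 88, 727]);
translate([100, 12, 663]) cube([1285, 88, 64]);
translate([100, 879, 663]) cube([1285, 88, 64]);
translate([12, 100, 663]) cube([88, 779, 64]);
translate([1385, 100, 663]) cube([88, 779, 64]);


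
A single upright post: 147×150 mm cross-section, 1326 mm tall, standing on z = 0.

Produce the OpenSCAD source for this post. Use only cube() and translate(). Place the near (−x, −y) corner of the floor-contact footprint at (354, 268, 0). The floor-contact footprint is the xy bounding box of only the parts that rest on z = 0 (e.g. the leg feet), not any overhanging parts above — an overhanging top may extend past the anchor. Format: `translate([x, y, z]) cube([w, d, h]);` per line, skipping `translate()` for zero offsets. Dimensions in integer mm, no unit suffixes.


translate([354, 268, 0]) cube([147, 150, 1326]);


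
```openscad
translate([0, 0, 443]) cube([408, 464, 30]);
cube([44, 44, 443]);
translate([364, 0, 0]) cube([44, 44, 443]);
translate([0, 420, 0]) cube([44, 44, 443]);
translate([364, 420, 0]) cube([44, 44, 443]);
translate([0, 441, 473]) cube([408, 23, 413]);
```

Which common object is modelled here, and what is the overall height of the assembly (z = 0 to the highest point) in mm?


A chair. The overall height is 886 mm.

A slab on four corner posts with a tall panel at the back — a chair. The seat slab sits at z = 443 with thickness 30, and the 413 mm backrest starts at the seat top, so the overall height is 443 + 30 + 413 = 886 mm.


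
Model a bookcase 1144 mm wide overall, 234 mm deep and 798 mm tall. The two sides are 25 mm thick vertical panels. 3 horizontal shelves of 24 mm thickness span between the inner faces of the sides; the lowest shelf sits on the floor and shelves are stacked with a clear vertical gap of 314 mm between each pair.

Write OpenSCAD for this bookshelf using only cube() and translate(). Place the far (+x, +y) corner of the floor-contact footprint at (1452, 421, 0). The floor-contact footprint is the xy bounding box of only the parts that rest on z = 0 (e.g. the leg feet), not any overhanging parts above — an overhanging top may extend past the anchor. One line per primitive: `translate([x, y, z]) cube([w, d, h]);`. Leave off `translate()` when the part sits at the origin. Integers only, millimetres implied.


translate([308, 187, 0]) cube([25, 234, 798]);
translate([1427, 187, 0]) cube([25, 234, 798]);
translate([333, 187, 0]) cube([1094, 234, 24]);
translate([333, 187, 338]) cube([1094, 234, 24]);
translate([333, 187, 676]) cube([1094, 234, 24]);


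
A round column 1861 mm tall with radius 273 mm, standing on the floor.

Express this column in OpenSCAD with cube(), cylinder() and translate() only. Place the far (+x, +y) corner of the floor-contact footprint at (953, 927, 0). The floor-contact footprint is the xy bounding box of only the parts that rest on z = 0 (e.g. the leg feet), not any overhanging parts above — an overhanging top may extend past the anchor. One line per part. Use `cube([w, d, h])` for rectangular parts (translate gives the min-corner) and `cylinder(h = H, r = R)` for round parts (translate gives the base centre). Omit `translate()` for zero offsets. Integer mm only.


translate([680, 654, 0]) cylinder(h = 1861, r = 273);


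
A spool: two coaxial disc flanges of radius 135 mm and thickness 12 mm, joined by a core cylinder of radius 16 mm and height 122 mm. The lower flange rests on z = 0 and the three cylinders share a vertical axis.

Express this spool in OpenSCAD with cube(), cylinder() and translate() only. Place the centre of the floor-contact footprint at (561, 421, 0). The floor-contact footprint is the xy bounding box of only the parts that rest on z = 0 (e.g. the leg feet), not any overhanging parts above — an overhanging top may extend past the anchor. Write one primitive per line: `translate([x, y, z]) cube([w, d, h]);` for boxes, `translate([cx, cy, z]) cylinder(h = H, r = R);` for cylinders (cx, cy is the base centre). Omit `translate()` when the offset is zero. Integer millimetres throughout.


translate([561, 421, 0]) cylinder(h = 12, r = 135);
translate([561, 421, 12]) cylinder(h = 122, r = 16);
translate([561, 421, 134]) cylinder(h = 12, r = 135);


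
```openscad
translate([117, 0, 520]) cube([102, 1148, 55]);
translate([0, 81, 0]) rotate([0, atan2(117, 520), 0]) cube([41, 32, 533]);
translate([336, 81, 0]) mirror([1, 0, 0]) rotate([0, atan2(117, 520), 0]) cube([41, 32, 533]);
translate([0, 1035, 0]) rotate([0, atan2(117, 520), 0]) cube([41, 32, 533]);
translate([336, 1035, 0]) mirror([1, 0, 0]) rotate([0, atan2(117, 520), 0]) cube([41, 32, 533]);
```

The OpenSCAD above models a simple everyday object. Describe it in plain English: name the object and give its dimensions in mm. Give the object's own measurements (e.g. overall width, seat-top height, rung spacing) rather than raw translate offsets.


A sawhorse. A 102×1148×55 mm beam (x, y, z) sits on two A-frame leg pairs. Each pair is two raked legs of 41×32 mm section (32 mm along y) splaying symmetrically in x. Each leg rises 520 mm vertically over 117 mm of horizontal reach and is 533 mm long along its own axis. Every leg's outer bottom edge rests on the floor and its outer top edge meets a bottom edge of the beam — the left legs (tilting toward +x) meet the beam's −x bottom edge, the right legs (their mirror images, tilting toward −x) meet its +x bottom edge — so the leg tops tuck under the beam, the beam's underside is 520 mm above the floor, and the feet are 336 mm apart outside-to-outside with the beam centred between them. The two leg pairs are set in 81 mm from either end of the beam.


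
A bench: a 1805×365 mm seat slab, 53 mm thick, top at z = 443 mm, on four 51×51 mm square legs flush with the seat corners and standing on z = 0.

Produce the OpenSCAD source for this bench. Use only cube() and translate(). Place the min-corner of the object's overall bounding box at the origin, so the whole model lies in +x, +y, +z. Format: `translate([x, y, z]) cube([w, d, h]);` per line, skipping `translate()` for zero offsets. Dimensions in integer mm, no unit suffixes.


// leg_h = 443 − 53 = 390
translate([0, 0, 390]) cube([1805, 365, 53]);
cube([51, 51, 390]);
translate([0, 314, 0]) cube([51, 51, 390]);
translate([1754, 0, 0]) cube([51, 51, 390]);
translate([1754, 314, 0]) cube([51, 51, 390]);


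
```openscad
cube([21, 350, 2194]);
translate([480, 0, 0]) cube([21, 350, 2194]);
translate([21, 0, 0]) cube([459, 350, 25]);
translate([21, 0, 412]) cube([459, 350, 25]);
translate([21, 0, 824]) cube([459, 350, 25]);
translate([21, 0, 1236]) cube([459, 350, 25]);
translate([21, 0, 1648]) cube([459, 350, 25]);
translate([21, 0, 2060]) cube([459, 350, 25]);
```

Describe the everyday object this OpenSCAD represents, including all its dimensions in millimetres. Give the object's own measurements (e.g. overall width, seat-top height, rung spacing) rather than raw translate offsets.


An open bookshelf. Two side panels, each 21 mm thick, 350 mm deep and 2194 mm tall, stand 501 mm apart (outside-to-outside). Between them sit 6 shelves, each 25 mm thick and 350 mm deep, spanning the full gap between the sides. The bottom shelf rests on the floor (its underside at z = 0) and the clear gap between one shelf's top and the next shelf's underside is 387 mm.


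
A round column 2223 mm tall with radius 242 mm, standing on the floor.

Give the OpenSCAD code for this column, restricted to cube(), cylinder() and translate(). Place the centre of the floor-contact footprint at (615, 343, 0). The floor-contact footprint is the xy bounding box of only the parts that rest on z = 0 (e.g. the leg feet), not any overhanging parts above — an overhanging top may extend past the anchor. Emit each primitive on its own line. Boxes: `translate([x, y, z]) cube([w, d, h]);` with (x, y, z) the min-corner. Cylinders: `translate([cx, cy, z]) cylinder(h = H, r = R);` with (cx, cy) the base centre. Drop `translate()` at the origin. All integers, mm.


translate([615, 343, 0]) cylinder(h = 2223, r = 242);


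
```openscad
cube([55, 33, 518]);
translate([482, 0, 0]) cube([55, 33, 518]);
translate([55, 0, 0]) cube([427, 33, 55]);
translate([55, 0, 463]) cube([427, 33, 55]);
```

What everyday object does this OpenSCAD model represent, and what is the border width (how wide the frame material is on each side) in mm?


A picture frame. The border width is 55 mm.

Four thin pieces enclosing a rectangular opening — a picture frame. The two full-height stiles are 518 mm tall; the top rail sits at z = 463 and is 55 mm tall, so the border above the opening is 518 − 463 = 55 mm, matching the stile x-width.


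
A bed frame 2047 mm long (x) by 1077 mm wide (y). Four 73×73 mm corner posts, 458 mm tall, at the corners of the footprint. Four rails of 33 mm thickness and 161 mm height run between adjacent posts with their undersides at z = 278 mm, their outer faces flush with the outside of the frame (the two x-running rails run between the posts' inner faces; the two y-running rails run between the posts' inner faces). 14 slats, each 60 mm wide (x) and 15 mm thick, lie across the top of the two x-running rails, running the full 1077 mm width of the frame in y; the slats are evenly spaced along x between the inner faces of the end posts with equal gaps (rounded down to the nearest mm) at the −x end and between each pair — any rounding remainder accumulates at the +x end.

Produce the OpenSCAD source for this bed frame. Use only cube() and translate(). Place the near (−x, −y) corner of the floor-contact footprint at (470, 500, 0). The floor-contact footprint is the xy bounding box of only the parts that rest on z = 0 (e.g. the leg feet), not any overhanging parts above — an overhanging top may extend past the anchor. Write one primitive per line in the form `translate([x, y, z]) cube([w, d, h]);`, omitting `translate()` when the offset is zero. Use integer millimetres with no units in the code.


translate([470, 500, 0]) cube([73, 73, 458]);
translate([470, 1504, 0]) cube([73, 73, 458]);
translate([2444, 500, 0]) cube([73, 73, 458]);
translate([2444, 1504, 0]) cube([73, 73, 458]);
translate([543, 500, 278]) cube([1901, 33, 161]);
translate([543, 1544, 278]) cube([1901, 33, 161]);
translate([470, 573, 278]) cube([33, 931, 161]);
translate([2484, 573, 278]) cube([33, 931, 161]);
translate([613, 500, 439]) cube([60, 1077, 15]);
translate([743, 500, 439]) cube([60, 1077, 15]);
translate([873, 500, 439]) cube([60, 1077, 15]);
translate([1003, 500, 439]) cube([60, 1077, 15]);
translate([1133, 500, 439]) cube([60, 1077, 15]);
translate([1263, 500, 439]) cube([60, 1077, 15]);
translate([1393, 500, 439]) cube([60, 1077, 15]);
translate([1523, 500, 439]) cube([60, 1077, 15]);
translate([1653, 500, 439]) cube([60, 1077, 15]);
translate([1783, 500, 439]) cube([60, 1077, 15]);
translate([1913, 500, 439]) cube([60, 1077, 15]);
translate([2043, 500, 439]) cube([60, 1077, 15]);
translate([2173, 500, 439]) cube([60, 1077, 15]);
translate([2303, 500, 439]) cube([60, 1077, 15]);


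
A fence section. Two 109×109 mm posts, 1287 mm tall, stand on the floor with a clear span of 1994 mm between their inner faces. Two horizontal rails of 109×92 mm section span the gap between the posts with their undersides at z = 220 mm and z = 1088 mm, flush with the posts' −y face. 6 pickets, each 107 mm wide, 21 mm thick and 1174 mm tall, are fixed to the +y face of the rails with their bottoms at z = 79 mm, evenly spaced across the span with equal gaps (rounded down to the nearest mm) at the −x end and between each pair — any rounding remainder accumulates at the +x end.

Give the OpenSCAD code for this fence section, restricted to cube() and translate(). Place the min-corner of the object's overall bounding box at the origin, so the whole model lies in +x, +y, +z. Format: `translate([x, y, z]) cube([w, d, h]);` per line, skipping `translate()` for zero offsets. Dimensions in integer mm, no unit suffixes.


cube([109, 109, 1287]);
translate([2103, 0, 0]) cube([109, 109, 1287]);
translate([109, 0, 220]) cube([1994, 109, 92]);
translate([109, 0, 1088]) cube([1994, 109, 92]);
translate([302, 109, 79]) cube([107, 21, 1174]);
translate([602, 109, 79]) cube([107, 21, 1174]);
translate([902, 109, 79]) cube([107, 21, 1174]);
translate([1202, 109, 79]) cube([107, 21, 1174]);
translate([1502, 109, 79]) cube([107, 21, 1174]);
translate([1802, 109, 79]) cube([107, 21, 1174]);


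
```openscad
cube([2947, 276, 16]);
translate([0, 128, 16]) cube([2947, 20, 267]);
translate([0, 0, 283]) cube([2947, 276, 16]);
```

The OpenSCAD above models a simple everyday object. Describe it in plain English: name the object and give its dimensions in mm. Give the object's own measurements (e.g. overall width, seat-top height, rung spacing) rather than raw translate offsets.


An I-beam lying along x, 2947 mm long. Overall section height 299 mm. Two flanges 276 mm wide (y) and 16 mm thick, one on the floor and one at the top; a web 20 mm thick runs between them, centred on the flange width.


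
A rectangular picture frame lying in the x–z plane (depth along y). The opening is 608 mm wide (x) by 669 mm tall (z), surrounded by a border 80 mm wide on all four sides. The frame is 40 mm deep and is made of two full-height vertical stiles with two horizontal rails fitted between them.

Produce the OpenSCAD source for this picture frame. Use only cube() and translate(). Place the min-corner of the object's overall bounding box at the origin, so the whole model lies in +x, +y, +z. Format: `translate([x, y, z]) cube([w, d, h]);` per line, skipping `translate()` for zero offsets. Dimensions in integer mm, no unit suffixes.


cube([80, 40, 829]);
translate([688, 0, 0]) cube([80, 40, 829]);
translate([80, 0, 0]) cube([608, 40, 80]);
translate([80, 0, 749]) cube([608, 40, 80]);


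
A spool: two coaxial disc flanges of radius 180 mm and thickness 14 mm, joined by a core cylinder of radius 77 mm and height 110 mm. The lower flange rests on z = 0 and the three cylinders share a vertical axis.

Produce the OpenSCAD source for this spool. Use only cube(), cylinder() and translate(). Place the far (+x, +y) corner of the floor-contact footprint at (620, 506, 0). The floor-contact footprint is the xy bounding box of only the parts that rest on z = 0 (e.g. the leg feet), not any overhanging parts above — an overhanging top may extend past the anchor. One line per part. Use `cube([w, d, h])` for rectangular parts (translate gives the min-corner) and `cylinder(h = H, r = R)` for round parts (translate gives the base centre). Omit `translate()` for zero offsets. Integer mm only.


translate([440, 326, 0]) cylinder(h = 14, r = 180);
translate([440, 326, 14]) cylinder(h = 110, r = 77);
translate([440, 326, 124]) cylinder(h = 14, r = 180);


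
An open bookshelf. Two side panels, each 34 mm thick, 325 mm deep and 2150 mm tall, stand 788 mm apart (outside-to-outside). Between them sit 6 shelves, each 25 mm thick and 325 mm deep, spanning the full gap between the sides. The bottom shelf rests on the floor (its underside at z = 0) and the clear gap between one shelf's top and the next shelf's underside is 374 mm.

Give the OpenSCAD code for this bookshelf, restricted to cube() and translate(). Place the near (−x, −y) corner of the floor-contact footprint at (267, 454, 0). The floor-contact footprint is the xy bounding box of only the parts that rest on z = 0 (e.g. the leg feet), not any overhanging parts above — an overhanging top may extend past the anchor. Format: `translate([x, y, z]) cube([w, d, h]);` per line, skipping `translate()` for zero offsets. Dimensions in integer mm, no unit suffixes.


translate([267, 454, 0]) cube([34, 325, 2150]);
translate([1021, 454, 0]) cube([34, 325, 2150]);
translate([301, 454, 0]) cube([720, 325, 25]);
translate([301, 454, 399]) cube([720, 325, 25]);
translate([301, 454, 798]) cube([720, 325, 25]);
translate([301, 454, 1197]) cube([720, 325, 25]);
translate([301, 454, 1596]) cube([720, 325, 25]);
translate([301, 454, 1995]) cube([720, 325, 25]);


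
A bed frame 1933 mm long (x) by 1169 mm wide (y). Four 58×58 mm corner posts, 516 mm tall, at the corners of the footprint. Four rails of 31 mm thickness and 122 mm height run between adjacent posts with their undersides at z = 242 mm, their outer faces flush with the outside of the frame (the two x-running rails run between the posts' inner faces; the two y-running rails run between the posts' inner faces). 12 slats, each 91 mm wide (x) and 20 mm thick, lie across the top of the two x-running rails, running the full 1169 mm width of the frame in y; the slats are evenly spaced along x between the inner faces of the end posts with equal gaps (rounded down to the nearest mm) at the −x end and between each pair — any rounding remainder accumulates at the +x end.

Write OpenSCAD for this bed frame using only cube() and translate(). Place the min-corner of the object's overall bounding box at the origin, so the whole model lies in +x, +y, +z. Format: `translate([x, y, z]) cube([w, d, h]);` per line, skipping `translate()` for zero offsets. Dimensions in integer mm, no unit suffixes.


cube([58, 58, 516]);
translate([0, 1111, 0]) cube([58, 58, 516]);
translate([1875, 0, 0]) cube([58, 58, 516]);
translate([1875, 1111, 0]) cube([58, 58, 516]);
translate([58, 0, 242]) cube([1817, 31, 122]);
translate([58, 1138, 242]) cube([1817, 31, 122]);
translate([0, 58, 242]) cube([31, 1053, 122]);
translate([1902, 58, 242]) cube([31, 1053, 122]);
translate([113, 0, 364]) cube([91, 1169, 20]);
translate([259, 0, 364]) cube([91, 1169, 20]);
translate([405, 0, 364]) cube([91, 1169, 20]);
translate([551, 0, 364]) cube([91, 1169, 20]);
translate([697, 0, 364]) cube([91, 1169, 20]);
translate([843, 0, 364]) cube([91, 1169, 20]);
translate([989, 0, 364]) cube([91, 1169, 20]);
translate([1135, 0, 364]) cube([91, 1169, 20]);
translate([1281, 0, 364]) cube([91, 1169, 20]);
translate([1427, 0, 364]) cube([91, 1169, 20]);
translate([1573, 0, 364]) cube([91, 1169, 20]);
translate([1719, 0, 364]) cube([91, 1169, 20]);


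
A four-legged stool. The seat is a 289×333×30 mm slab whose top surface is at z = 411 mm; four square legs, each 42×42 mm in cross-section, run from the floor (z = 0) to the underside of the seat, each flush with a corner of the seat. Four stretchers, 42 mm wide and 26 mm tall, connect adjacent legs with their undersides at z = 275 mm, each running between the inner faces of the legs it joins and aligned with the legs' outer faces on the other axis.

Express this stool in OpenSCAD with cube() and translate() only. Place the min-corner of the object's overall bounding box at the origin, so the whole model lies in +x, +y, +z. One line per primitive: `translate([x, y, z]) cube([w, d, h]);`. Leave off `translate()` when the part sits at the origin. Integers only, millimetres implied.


// leg_h = 411 - 30 = 381
// stretcher span = 289 - 2*42 = 205
translate([0, 0, 381]) cube([289, 333, 30]);
cube([42, 42, 381]);
translate([247, 0, 0]) cube([42, 42, 381]);
translate([0, 291, 0]) cube([42, 42, 381]);
translate([247, 291, 0]) cube([42, 42, 381]);
translate([42, 0, 275]) cube([205, 42, 26]);
translate([42, 291, 275]) cube([205, 42, 26]);
translate([0, 42, 275]) cube([42, 249, 26]);
translate([247, 42, 275]) cube([42, 249, 26]);


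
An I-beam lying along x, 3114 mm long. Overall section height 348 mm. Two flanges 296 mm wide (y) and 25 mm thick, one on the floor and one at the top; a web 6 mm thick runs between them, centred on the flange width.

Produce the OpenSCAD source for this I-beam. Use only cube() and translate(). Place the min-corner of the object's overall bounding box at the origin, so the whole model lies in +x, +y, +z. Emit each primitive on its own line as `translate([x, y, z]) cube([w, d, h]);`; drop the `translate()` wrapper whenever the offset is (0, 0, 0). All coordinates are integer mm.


cube([3114, 296, 25]);
translate([0, 145, 25]) cube([3114, 6, 298]);
translate([0, 0, 323]) cube([3114, 296, 25]);


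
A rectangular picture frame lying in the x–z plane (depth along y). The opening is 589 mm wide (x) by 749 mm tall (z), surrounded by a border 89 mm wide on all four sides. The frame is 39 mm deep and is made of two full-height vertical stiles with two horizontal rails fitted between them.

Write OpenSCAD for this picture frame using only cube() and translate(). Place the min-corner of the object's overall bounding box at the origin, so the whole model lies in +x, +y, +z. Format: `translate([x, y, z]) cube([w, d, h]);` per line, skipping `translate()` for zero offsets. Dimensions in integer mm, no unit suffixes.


cube([89, 39, 927]);
translate([678, 0, 0]) cube([89, 39, 927]);
translate([89, 0, 0]) cube([589, 39, 89]);
translate([89, 0, 838]) cube([589, 39, 89]);


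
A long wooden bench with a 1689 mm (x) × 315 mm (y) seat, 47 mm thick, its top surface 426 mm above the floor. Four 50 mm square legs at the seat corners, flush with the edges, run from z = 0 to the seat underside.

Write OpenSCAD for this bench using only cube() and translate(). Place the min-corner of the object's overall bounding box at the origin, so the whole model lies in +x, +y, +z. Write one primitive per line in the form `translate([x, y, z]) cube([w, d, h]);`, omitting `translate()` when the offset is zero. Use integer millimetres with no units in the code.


// leg_h = 426 − 47 = 379
translate([0, 0, 379]) cube([1689, 315, 47]);
cube([50, 50, 379]);
translate([0, 265, 0]) cube([50, 50, 379]);
translate([1639, 0, 0]) cube([50, 50, 379]);
translate([1639, 265, 0]) cube([50, 50, 379]);


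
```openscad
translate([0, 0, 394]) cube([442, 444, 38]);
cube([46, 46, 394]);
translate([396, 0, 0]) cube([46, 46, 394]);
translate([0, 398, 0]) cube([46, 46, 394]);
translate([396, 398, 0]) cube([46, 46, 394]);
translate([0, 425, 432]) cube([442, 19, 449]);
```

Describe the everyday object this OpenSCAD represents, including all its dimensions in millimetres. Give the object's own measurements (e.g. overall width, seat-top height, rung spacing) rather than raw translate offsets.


A chair. The seat is a 442×444×38 mm slab with its top at z = 432 mm, on four 46×46 mm corner legs (flush with the seat edges, standing on z = 0). A flat backrest 19 mm thick, 449 mm tall, spans the full seat width and rises from the seat top along its +y edge, rear face flush with the rear of the seat.


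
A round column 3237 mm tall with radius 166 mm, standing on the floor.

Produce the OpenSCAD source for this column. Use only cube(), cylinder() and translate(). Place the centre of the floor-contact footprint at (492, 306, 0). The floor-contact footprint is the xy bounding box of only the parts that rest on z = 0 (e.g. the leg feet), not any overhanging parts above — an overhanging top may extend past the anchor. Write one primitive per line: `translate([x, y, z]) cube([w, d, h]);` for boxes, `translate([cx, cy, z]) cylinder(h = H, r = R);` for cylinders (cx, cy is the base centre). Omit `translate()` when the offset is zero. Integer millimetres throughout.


translate([492, 306, 0]) cylinder(h = 3237, r = 166);


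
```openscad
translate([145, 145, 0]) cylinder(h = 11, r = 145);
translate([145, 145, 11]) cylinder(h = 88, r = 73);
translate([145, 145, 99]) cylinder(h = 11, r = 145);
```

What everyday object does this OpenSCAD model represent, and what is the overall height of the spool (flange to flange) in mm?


A spool. The overall height is 110 mm.

Three coaxial cylinders, large–small–large — a spool. Two 11 mm flanges and a 88 mm core give 11 + 88 + 11 = 110 mm.


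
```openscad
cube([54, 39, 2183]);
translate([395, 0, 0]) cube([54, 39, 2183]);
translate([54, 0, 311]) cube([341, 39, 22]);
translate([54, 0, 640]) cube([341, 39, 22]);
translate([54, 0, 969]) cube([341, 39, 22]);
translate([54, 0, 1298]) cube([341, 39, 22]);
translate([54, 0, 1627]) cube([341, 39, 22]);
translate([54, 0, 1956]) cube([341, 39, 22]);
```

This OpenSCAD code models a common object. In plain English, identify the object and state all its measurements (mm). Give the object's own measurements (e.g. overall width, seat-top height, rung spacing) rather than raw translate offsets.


A straight ladder. Two 54×39 mm vertical rails, 2183 mm tall, stand 449 mm apart (outside-to-outside) with their front faces coplanar on the −y side. 6 rungs, each 39 mm deep and 22 mm tall, span between the inner faces of the rails, front faces flush with the rails. The lowest rung's underside is at z = 311 mm and rungs are spaced 329 mm apart (underside to underside).


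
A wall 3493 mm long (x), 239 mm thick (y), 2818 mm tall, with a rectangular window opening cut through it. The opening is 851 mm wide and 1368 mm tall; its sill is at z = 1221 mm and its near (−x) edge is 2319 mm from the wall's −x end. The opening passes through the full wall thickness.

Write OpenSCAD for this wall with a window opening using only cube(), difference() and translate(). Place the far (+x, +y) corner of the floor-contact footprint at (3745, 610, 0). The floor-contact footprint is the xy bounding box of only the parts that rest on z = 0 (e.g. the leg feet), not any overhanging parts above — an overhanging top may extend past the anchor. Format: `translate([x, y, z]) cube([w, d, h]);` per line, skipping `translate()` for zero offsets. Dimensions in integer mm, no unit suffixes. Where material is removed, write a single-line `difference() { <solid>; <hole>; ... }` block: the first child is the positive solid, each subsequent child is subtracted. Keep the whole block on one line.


difference() { translate([252, 371, 0]) cube([3493, 239, 2818]); translate([2571, 371, 1221]) cube([851, 239, 1368]); }


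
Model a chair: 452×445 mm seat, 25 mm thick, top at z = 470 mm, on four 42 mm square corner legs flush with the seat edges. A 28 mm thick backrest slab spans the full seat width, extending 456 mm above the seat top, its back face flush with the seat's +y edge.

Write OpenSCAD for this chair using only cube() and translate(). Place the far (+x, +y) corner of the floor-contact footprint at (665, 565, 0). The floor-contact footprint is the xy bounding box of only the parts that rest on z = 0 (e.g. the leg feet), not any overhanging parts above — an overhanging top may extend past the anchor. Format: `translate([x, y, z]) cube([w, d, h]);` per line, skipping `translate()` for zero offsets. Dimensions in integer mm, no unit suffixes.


translate([213, 120, 445]) cube([452, 445, 25]);
translate([213, 120, 0]) cube([42, 42, 445]);
translate([623, 120, 0]) cube([42, 42, 445]);
translate([213, 523, 0]) cube([42, 42, 445]);
translate([623, 523, 0]) cube([42, 42, 445]);
translate([213, 537, 470]) cube([452, 28, 456]);


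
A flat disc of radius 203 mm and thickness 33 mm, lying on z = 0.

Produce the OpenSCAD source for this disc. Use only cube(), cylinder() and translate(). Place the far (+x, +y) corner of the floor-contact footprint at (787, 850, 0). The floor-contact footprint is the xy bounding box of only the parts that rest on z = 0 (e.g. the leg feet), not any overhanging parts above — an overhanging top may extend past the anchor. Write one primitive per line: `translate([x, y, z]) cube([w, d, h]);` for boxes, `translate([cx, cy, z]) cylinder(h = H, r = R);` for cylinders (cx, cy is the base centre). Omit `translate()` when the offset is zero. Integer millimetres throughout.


translate([584, 647, 0]) cylinder(h = 33, r = 203);


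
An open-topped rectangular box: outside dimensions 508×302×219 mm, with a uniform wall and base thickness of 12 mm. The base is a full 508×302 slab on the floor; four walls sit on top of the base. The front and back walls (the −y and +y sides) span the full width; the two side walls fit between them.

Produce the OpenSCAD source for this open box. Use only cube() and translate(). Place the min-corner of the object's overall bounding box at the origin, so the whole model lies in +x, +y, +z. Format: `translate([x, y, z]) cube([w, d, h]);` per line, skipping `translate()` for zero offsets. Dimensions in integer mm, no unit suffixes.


cube([508, 302, 12]);
translate([0, 0, 12]) cube([508, 12, 207]);
translate([0, 290, 12]) cube([508, 12, 207]);
translate([0, 12, 12]) cube([12, 278, 207]);
translate([496, 12, 12]) cube([12, 278, 207]);


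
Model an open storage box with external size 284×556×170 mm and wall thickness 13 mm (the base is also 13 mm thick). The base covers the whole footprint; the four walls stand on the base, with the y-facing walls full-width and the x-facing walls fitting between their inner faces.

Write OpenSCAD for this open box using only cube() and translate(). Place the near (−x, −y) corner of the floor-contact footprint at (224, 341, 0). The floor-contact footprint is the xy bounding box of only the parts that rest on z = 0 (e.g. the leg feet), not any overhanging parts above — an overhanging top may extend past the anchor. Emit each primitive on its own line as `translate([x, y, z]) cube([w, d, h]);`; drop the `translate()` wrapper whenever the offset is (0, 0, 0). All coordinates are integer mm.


translate([224, 341, 0]) cube([284, 556, 13]);
translate([224, 341, 13]) cube([284, 13, 157]);
translate([224, 884, 13]) cube([284, 13, 157]);
translate([224, 354, 13]) cube([13, 530, 157]);
translate([495, 354, 13]) cube([13, 530, 157]);


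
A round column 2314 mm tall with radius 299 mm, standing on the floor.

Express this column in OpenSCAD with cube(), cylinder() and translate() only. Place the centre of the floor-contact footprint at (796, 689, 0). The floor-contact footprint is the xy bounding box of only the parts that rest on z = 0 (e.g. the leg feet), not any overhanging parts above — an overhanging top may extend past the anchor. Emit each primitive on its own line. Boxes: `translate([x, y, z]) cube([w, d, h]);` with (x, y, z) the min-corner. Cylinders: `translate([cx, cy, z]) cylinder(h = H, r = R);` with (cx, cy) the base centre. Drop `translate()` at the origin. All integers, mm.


translate([796, 689, 0]) cylinder(h = 2314, r = 299);


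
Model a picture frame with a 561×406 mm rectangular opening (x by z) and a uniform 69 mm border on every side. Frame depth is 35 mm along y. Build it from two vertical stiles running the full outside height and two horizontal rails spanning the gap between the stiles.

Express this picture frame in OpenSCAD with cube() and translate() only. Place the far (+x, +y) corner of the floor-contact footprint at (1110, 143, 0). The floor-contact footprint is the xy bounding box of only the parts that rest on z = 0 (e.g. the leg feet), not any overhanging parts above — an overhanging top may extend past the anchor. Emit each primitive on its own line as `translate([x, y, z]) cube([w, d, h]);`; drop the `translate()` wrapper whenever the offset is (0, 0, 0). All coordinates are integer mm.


translate([411, 108, 0]) cube([69, 35, 544]);
translate([1041, 108, 0]) cube([69, 35, 544]);
translate([480, 108, 0]) cube([561, 35, 69]);
translate([480, 108, 475]) cube([561, 35, 69]);


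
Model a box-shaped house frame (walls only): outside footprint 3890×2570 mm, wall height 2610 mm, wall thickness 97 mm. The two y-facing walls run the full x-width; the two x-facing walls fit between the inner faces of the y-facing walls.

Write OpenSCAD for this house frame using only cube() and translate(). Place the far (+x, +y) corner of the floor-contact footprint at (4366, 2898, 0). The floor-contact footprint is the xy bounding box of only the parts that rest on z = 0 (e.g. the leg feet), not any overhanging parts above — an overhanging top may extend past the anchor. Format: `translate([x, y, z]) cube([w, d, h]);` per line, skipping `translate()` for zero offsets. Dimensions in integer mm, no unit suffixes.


translate([476, 328, 0]) cube([3890, 97, 2610]);
translate([476, 2801, 0]) cube([3890, 97, 2610]);
translate([476, 425, 0]) cube([97, 2376, 2610]);
translate([4269, 425, 0]) cube([97, 2376, 2610]);


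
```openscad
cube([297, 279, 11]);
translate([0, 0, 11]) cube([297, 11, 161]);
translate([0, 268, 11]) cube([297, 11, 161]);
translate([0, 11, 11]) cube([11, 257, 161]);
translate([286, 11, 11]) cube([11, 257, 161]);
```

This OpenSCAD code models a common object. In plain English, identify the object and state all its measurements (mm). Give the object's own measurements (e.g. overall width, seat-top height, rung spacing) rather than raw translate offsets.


An open-topped rectangular box: outside dimensions 297×279×172 mm, with a uniform wall and base thickness of 11 mm. The base is a full 297×279 slab on the floor; four walls sit on top of the base. The front and back walls (the −y and +y sides) span the full width; the two side walls fit between them.


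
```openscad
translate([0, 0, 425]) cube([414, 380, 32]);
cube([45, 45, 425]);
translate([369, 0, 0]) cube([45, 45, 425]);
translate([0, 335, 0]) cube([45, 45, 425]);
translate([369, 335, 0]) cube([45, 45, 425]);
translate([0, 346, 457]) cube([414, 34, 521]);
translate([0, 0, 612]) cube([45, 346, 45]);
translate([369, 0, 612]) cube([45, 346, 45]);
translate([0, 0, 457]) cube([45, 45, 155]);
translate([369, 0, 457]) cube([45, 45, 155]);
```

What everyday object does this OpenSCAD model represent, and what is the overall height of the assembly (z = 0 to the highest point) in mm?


A chair. The overall height is 978 mm.

A slab on four corner posts with a tall panel at the back — a chair. The seat slab sits at z = 425 with thickness 32, and the 521 mm backrest starts at the seat top, so the overall height is 425 + 32 + 521 = 978 mm.


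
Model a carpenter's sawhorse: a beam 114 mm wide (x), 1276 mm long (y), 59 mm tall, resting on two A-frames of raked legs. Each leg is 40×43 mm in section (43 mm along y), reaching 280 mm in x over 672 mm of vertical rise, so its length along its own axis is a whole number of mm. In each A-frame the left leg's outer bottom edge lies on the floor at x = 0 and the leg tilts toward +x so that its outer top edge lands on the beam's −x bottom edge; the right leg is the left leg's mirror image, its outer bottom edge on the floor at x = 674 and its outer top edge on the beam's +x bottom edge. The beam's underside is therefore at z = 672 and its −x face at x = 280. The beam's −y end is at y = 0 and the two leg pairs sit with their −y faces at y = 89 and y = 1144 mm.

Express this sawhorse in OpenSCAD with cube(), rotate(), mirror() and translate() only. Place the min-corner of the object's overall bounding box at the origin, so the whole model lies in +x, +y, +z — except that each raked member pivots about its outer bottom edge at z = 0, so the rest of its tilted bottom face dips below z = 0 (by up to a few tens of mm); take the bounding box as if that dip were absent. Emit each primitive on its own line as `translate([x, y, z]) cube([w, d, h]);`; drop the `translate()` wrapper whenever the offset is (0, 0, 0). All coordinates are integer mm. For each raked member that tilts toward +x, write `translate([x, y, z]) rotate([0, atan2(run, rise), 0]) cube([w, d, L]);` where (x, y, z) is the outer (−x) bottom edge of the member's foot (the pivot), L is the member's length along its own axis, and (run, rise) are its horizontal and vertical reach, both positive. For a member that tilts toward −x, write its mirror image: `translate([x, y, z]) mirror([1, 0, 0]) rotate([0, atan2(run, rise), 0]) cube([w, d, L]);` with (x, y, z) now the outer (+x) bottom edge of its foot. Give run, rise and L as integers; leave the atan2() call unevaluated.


// leg length = √(280² + 672²) = 728
// right-leg outer foot x = 2·280 + 114 = 674
// beam min-corner = (280, 0, 672)
translate([280, 0, 672]) cube([114, 1276, 59]);
translate([0, 89, 0]) rotate([0, atan2(280, 672), 0]) cube([40, 43, 728]);
translate([674, 89, 0]) mirror([1, 0, 0]) rotate([0, atan2(280, 672), 0]) cube([40, 43, 728]);
translate([0, 1144, 0]) rotate([0, atan2(280, 672), 0]) cube([40, 43, 728]);
translate([674, 1144, 0]) mirror([1, 0, 0]) rotate([0, atan2(280, 672), 0]) cube([40, 43, 728]);


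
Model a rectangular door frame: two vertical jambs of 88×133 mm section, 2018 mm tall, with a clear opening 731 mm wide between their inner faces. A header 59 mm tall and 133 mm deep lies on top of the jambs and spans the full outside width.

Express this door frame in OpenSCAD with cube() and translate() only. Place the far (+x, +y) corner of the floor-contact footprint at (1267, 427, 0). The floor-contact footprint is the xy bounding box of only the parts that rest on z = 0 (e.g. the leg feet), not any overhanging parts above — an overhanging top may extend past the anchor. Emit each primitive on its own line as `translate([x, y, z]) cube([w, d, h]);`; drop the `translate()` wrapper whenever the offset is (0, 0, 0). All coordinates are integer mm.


translate([360, 294, 0]) cube([88, 133, 2018]);
translate([1179, 294, 0]) cube([88, 133, 2018]);
translate([360, 294, 2018]) cube([907, 133, 59]);


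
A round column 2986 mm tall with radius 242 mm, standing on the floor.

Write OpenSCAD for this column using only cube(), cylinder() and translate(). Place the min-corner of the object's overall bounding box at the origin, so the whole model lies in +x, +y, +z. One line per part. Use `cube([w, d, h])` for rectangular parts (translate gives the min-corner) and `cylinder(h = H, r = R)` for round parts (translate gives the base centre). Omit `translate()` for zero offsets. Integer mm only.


translate([242, 242, 0]) cylinder(h = 2986, r = 242);


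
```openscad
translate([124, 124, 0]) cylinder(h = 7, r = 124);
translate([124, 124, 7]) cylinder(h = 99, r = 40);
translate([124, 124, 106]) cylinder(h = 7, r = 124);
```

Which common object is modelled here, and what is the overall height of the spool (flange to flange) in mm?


A spool. The overall height is 113 mm.

Three coaxial cylinders, large–small–large — a spool. Two 7 mm flanges and a 99 mm core give 7 + 99 + 7 = 113 mm.


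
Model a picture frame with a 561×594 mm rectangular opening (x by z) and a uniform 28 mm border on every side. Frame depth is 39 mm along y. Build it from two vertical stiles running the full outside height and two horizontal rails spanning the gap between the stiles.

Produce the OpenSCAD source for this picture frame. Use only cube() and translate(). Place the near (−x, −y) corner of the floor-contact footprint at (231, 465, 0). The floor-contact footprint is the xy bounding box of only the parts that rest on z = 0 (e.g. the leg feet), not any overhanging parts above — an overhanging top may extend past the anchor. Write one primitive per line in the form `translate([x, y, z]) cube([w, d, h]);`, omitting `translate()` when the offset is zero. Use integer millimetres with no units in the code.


translate([231, 465, 0]) cube([28, 39, 650]);
translate([820, 465, 0]) cube([28, 39, 650]);
translate([259, 465, 0]) cube([561, 39, 28]);
translate([259, 465, 622]) cube([561, 39, 28]);
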